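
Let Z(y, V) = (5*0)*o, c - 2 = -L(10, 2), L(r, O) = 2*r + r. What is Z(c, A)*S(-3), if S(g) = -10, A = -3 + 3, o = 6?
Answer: 0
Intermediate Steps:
A = 0
L(r, O) = 3*r
c = -28 (c = 2 - 3*10 = 2 - 1*30 = 2 - 30 = -28)
Z(y, V) = 0 (Z(y, V) = (5*0)*6 = 0*6 = 0)
Z(c, A)*S(-3) = 0*(-10) = 0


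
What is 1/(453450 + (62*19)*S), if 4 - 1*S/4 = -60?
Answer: 1/755018 ≈ 1.3245e-6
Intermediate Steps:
S = 256 (S = 16 - 4*(-60) = 16 + 240 = 256)
1/(453450 + (62*19)*S) = 1/(453450 + (62*19)*256) = 1/(453450 + 1178*256) = 1/(453450 + 301568) = 1/755018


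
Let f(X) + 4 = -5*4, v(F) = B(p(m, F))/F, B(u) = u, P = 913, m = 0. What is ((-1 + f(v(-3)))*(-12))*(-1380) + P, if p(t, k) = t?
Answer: -413087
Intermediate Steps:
v(F) = 0 (v(F) = 0/F = 0)
f(X) = -24 (f(X) = -4 - 5*4 = -4 - 20 = -24)
((-1 + f(v(-3)))*(-12))*(-1380) + P = ((-1 - 24)*(-12))*(-1380) + 913 = -25*(-12)*(-1380) + 913 = 300*(-1380) + 913 = -414000 + 913 = -413087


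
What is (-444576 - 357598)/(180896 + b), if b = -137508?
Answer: -401087/21694 ≈ -18.488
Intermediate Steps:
(-444576 - 357598)/(180896 + b) = (-444576 - 357598)/(180896 - 137508) = -802174/43388 = -802174*1/43388 = -401087/21694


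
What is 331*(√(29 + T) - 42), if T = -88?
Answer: -13902 + 331*I*√59 ≈ -13902.0 + 2542.5*I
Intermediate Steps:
331*(√(29 + T) - 42) = 331*(√(29 - 88) - 42) = 331*(√(-59) - 42) = 331*(I*√59 - 42) = 331*(-42 + I*√59) = -13902 + 331*I*√59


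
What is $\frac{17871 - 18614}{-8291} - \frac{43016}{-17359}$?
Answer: $\frac{369543393}{143923469} \approx 2.5676$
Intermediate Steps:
$\frac{17871 - 18614}{-8291} - \frac{43016}{-17359} = \left(17871 - 18614\right) \left(- \frac{1}{8291}\right) - - \frac{43016}{17359} = \left(-743\right) \left(- \frac{1}{8291}\right) + \frac{43016}{17359} = \frac{743}{8291} + \frac{43016}{17359} = \frac{369543393}{143923469}$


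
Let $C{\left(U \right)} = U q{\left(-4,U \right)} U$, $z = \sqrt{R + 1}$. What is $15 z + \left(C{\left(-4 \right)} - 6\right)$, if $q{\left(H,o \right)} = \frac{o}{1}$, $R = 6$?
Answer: $-70 + 15 \sqrt{7} \approx -30.314$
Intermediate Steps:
$q{\left(H,o \right)} = o$ ($q{\left(H,o \right)} = o 1 = o$)
$z = \sqrt{7}$ ($z = \sqrt{6 + 1} = \sqrt{7} \approx 2.6458$)
$C{\left(U \right)} = U^{3}$ ($C{\left(U \right)} = U U U = U^{2} U = U^{3}$)
$15 z + \left(C{\left(-4 \right)} - 6\right) = 15 \sqrt{7} + \left(\left(-4\right)^{3} - 6\right) = 15 \sqrt{7} - 70 = -70 + 15 \sqrt{7}$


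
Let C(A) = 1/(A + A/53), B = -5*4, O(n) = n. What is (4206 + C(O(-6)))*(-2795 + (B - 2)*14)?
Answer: -4228430173/324 ≈ -1.3051e+7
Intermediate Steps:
B = -20
C(A) = 53/(54*A) (C(A) = 1/(A + A*(1/53)) = 1/(A + A/53) = 1/(54*A/53) = 53/(54*A))
(4206 + C(O(-6)))*(-2795 + (B - 2)*14) = (4206 + (53/54)/(-6))*(-2795 + (-20 - 2)*14) = (4206 + (53/54)*(-⅙))*(-2795 - 22*14) = (4206 - 53/324)*(-2795 - 308) = (1362691/324)*(-3103) = -4228430173/324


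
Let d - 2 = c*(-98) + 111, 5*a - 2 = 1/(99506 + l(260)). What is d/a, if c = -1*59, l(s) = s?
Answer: 980200950/66511 ≈ 14737.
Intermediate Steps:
a = 199533/498830 (a = ⅖ + 1/(5*(99506 + 260)) = ⅖ + (⅕)/99766 = ⅖ + (⅕)*(1/99766) = ⅖ + 1/498830 = 199533/498830 ≈ 0.40000)
c = -59
d = 5895 (d = 2 + (-59*(-98) + 111) = 2 + (5782 + 111) = 2 + 5893 = 5895)
d/a = 5895/(199533/498830) = 5895*(498830/199533) = 980200950/66511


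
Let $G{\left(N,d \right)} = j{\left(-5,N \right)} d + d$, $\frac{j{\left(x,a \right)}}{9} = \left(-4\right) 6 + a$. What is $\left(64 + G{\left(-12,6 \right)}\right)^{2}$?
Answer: $3511876$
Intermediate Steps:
$j{\left(x,a \right)} = -216 + 9 a$ ($j{\left(x,a \right)} = 9 \left(\left(-4\right) 6 + a\right) = 9 \left(-24 + a\right) = -216 + 9 a$)
$G{\left(N,d \right)} = d + d \left(-216 + 9 N\right)$ ($G{\left(N,d \right)} = \left(-216 + 9 N\right) d + d = d \left(-216 + 9 N\right) + d = d + d \left(-216 + 9 N\right)$)
$\left(64 + G{\left(-12,6 \right)}\right)^{2} = \left(64 + 6 \left(-215 + 9 \left(-12\right)\right)\right)^{2} = \left(64 + 6 \left(-215 - 108\right)\right)^{2} = \left(64 + 6 \left(-323\right)\right)^{2} = \left(64 - 1938\right)^{2} = \left(-1874\right)^{2} = 3511876$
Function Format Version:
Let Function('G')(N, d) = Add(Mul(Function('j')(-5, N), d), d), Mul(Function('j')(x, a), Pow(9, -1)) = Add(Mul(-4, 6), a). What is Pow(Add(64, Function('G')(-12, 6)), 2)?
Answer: 3511876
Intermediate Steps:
Function('j')(x, a) = Add(-216, Mul(9, a)) (Function('j')(x, a) = Mul(9, Add(Mul(-4, 6), a)) = Mul(9, Add(-24, a)) = Add(-216, Mul(9, a)))
Function('G')(N, d) = Add(d, Mul(d, Add(-216, Mul(9, N)))) (Function('G')(N, d) = Add(Mul(Add(-216, Mul(9, N)), d), d) = Add(Mul(d, Add(-216, Mul(9, N))), d) = Add(d, Mul(d, Add(-216, Mul(9, N)))))
Pow(Add(64, Function('G')(-12, 6)), 2) = Pow(Add(64, Mul(6, Add(-215, Mul(9, -12)))), 2) = Pow(Add(64, Mul(6, Add(-215, -108))), 2) = Pow(Add(64, Mul(6, -323)), 2) = Pow(Add(64, -1938), 2) = Pow(-1874, 2) = 3511876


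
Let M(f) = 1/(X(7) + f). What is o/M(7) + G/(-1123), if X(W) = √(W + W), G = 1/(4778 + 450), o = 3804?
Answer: 156334159631/5871044 + 3804*√14 ≈ 40861.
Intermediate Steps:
G = 1/5228 ≈ 0.00019128
X(W) = √2*√W (X(W) = √(2*W) = √2*√W)
M(f) = 1/(f + √14) (M(f) = 1/(√2*√7 + f) = 1/(√14 + f) = 1/(f + √14))
o/M(7) + G/(-1123) = 3804/(1/(7 + √14)) + (1/5228)/(-1123) = 3804*(7 + √14) + (1/5228)*(-1/1123) = (26628 + 3804*√14) - 1/5871044 = 156334159631/5871044 + 3804*√14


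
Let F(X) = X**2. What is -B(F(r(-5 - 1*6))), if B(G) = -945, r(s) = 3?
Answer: 945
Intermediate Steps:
-B(F(r(-5 - 1*6))) = -1*(-945) = 945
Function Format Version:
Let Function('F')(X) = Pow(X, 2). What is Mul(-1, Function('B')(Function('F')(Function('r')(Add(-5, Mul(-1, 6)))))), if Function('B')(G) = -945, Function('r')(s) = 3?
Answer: 945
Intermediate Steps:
Mul(-1, Function('B')(Function('F')(Function('r')(Add(-5, Mul(-1, 6)))))) = Mul(-1, -945) = 945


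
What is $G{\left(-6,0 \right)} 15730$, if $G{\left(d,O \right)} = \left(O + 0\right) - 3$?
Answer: $-47190$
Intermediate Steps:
$G{\left(d,O \right)} = -3 + O$ ($G{\left(d,O \right)} = O - 3 = -3 + O$)
$G{\left(-6,0 \right)} 15730 = \left(-3 + 0\right) 15730 = \left(-3\right) 15730 = -47190$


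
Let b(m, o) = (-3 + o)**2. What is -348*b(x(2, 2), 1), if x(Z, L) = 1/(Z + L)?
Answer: -1392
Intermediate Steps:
x(Z, L) = 1/(L + Z)
-348*b(x(2, 2), 1) = -348*(-3 + 1)**2 = -348*(-2)**2 = -348*4 = -1392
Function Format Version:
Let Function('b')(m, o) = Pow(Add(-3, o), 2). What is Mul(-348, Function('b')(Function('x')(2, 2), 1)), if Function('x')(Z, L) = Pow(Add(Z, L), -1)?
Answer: -1392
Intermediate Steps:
Function('x')(Z, L) = Pow(Add(L, Z), -1)
Mul(-348, Function('b')(Function('x')(2, 2), 1)) = Mul(-348, Pow(Add(-3, 1), 2)) = Mul(-348, Pow(-2, 2)) = Mul(-348, 4) = -1392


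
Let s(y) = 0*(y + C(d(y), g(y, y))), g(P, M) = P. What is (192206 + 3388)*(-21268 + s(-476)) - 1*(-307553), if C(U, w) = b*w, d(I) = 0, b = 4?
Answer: -4159585639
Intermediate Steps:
C(U, w) = 4*w
s(y) = 0 (s(y) = 0*(y + 4*y) = 0*(5*y) = 0)
(192206 + 3388)*(-21268 + s(-476)) - 1*(-307553) = (192206 + 3388)*(-21268 + 0) - 1*(-307553) = 195594*(-21268) + 307553 = -4159893192 + 307553 = -4159585639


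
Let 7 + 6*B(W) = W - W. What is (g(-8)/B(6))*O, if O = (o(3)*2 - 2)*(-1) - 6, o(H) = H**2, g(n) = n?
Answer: -1056/7 ≈ -150.86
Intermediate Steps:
B(W) = -7/6 (B(W) = -7/6 + (W - W)/6 = -7/6 + (1/6)*0 = -7/6 + 0 = -7/6)
O = -22 (O = (3**2*2 - 2)*(-1) - 6 = (9*2 - 2)*(-1) - 6 = (18 - 2)*(-1) - 6 = 16*(-1) - 6 = -16 - 6 = -22)
(g(-8)/B(6))*O = (-8/(-7/6))*(-22) = -6/7*(-8)*(-22) = (48/7)*(-22) = -1056/7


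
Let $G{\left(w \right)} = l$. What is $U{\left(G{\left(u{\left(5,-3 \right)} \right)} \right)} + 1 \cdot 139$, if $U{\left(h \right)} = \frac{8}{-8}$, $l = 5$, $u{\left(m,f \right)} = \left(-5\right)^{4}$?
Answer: $138$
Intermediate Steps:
$u{\left(m,f \right)} = 625$
$G{\left(w \right)} = 5$
$U{\left(h \right)} = -1$ ($U{\left(h \right)} = 8 \left(- \frac{1}{8}\right) = -1$)
$U{\left(G{\left(u{\left(5,-3 \right)} \right)} \right)} + 1 \cdot 139 = -1 + 1 \cdot 139 = -1 + 139 = 138$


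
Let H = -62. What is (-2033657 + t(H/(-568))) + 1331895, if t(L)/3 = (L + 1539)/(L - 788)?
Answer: -52342759401/74587 ≈ -7.0177e+5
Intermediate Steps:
t(L) = 3*(1539 + L)/(-788 + L) (t(L) = 3*((L + 1539)/(L - 788)) = 3*((1539 + L)/(-788 + L)) = 3*(1539 + L)/(-788 + L))
(-2033657 + t(H/(-568))) + 1331895 = (-2033657 + 3*(1539 - 62/(-568))/(-788 - 62/(-568))) + 1331895 = (-2033657 + 3*(1539 - 62*(-1/568))/(-788 - 62*(-1/568))) + 1331895 = (-2033657 + 3*(1539 + 31/284)/(-788 + 31/284)) + 1331895 = (-2033657 + 3*(437107/284)/(-223761/284)) + 1331895 = (-2033657 + 3*(-284/223761)*(437107/284)) + 1331895 = (-2033657 - 437107/74587) + 1331895 = -151684811766/74587 + 1331895 = -52342759401/74587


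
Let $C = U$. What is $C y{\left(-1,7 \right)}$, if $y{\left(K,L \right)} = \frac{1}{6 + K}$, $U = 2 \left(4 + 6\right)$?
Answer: $4$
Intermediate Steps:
$U = 20$ ($U = 2 \cdot 10 = 20$)
$C = 20$
$C y{\left(-1,7 \right)} = \frac{20}{6 - 1} = \frac{20}{5} = 20 \cdot \frac{1}{5} = 4$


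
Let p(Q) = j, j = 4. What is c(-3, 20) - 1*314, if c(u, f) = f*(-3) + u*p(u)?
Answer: -386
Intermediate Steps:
p(Q) = 4
c(u, f) = -3*f + 4*u (c(u, f) = f*(-3) + u*4 = -3*f + 4*u)
c(-3, 20) - 1*314 = (-3*20 + 4*(-3)) - 1*314 = (-60 - 12) - 314 = -72 - 314 = -386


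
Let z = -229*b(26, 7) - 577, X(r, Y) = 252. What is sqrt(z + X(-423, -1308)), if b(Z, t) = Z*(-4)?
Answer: 13*sqrt(139) ≈ 153.27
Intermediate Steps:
b(Z, t) = -4*Z
z = 23239 (z = -(-916)*26 - 577 = -229*(-104) - 577 = 23816 - 577 = 23239)
sqrt(z + X(-423, -1308)) = sqrt(23239 + 252) = sqrt(23491) = 13*sqrt(139)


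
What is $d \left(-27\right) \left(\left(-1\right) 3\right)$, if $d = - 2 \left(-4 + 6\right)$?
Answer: $-324$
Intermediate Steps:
$d = -4$ ($d = \left(-2\right) 2 = -4$)
$d \left(-27\right) \left(\left(-1\right) 3\right) = \left(-4\right) \left(-27\right) \left(\left(-1\right) 3\right) = 108 \left(-3\right) = -324$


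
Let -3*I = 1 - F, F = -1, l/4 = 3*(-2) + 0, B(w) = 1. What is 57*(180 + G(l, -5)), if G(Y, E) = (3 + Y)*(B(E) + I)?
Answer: 9861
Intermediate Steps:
l = -24 (l = 4*(3*(-2) + 0) = 4*(-6 + 0) = 4*(-6) = -24)
I = -2/3 (I = -(1 - 1*(-1))/3 = -(1 + 1)/3 = -1/3*2 = -2/3 ≈ -0.66667)
G(Y, E) = 1 + Y/3 (G(Y, E) = (3 + Y)*(1 - 2/3) = (3 + Y)*(1/3) = 1 + Y/3)
57*(180 + G(l, -5)) = 57*(180 + (1 + (1/3)*(-24))) = 57*(180 + (1 - 8)) = 57*(180 - 7) = 57*173 = 9861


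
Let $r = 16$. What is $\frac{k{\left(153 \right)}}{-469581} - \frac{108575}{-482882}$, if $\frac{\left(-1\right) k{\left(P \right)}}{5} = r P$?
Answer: $\frac{18965077585}{75584070814} \approx 0.25091$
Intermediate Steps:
$k{\left(P \right)} = - 80 P$ ($k{\left(P \right)} = - 5 \cdot 16 P = - 80 P$)
$\frac{k{\left(153 \right)}}{-469581} - \frac{108575}{-482882} = \frac{\left(-80\right) 153}{-469581} - \frac{108575}{-482882} = \left(-12240\right) \left(- \frac{1}{469581}\right) - - \frac{108575}{482882} = \frac{4080}{156527} + \frac{108575}{482882} = \frac{18965077585}{75584070814}$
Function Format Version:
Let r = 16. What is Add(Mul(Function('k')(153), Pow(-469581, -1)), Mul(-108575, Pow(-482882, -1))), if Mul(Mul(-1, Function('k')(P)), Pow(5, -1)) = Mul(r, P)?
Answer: Rational(18965077585, 75584070814) ≈ 0.25091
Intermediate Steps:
Function('k')(P) = Mul(-80, P) (Function('k')(P) = Mul(-5, Mul(16, P)) = Mul(-80, P))
Add(Mul(Function('k')(153), Pow(-469581, -1)), Mul(-108575, Pow(-482882, -1))) = Add(Mul(Mul(-80, 153), Pow(-469581, -1)), Mul(-108575, Pow(-482882, -1))) = Add(Mul(-12240, Rational(-1, 469581)), Mul(-108575, Rational(-1, 482882))) = Add(Rational(4080, 156527), Rational(108575, 482882)) = Rational(18965077585, 75584070814)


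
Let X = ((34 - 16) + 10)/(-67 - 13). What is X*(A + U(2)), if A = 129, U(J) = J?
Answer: -917/20 ≈ -45.850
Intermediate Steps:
X = -7/20 (X = (18 + 10)/(-80) = 28*(-1/80) = -7/20 ≈ -0.35000)
X*(A + U(2)) = -7*(129 + 2)/20 = -7/20*131 = -917/20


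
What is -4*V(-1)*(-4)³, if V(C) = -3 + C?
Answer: -1024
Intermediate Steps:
-4*V(-1)*(-4)³ = -4*(-3 - 1)*(-4)³ = -4*(-4)*(-64) = 16*(-64) = -1024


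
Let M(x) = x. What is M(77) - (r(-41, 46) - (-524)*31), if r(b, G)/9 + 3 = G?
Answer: -16554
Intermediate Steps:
r(b, G) = -27 + 9*G
M(77) - (r(-41, 46) - (-524)*31) = 77 - ((-27 + 9*46) - (-524)*31) = 77 - ((-27 + 414) - 1*(-16244)) = 77 - (387 + 16244) = 77 - 1*16631 = 77 - 16631 = -16554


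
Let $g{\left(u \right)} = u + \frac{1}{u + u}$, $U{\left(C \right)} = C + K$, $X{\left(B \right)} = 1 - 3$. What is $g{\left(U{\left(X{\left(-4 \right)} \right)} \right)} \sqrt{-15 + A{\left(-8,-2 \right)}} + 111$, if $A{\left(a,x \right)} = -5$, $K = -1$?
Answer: $111 - \frac{19 i \sqrt{5}}{3} \approx 111.0 - 14.162 i$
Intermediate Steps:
$X{\left(B \right)} = -2$
$U{\left(C \right)} = -1 + C$ ($U{\left(C \right)} = C - 1 = -1 + C$)
$g{\left(u \right)} = u + \frac{1}{2 u}$
$g{\left(U{\left(X{\left(-4 \right)} \right)} \right)} \sqrt{-15 + A{\left(-8,-2 \right)}} + 111 = \left(\left(-1 - 2\right) + \frac{1}{2 \left(-1 - 2\right)}\right) \sqrt{-15 - 5} + 111 = \left(-3 + \frac{1}{2 \left(-3\right)}\right) \sqrt{-20} + 111 = \left(-3 + \frac{1}{2} \left(- \frac{1}{3}\right)\right) 2 i \sqrt{5} + 111 = \left(-3 - \frac{1}{6}\right) 2 i \sqrt{5} + 111 = - \frac{19 \cdot 2 i \sqrt{5}}{6} + 111 = - \frac{19 i \sqrt{5}}{3} + 111 = 111 - \frac{19 i \sqrt{5}}{3}$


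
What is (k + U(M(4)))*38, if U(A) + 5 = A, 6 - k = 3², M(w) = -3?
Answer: -418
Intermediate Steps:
k = -3 (k = 6 - 1*3² = 6 - 1*9 = 6 - 9 = -3)
U(A) = -5 + A
(k + U(M(4)))*38 = (-3 + (-5 - 3))*38 = (-3 - 8)*38 = -11*38 = -418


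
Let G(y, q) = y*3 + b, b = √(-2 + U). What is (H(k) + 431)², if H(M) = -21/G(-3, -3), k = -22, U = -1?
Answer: (1120600*√3 + 4884239*I)/(2*(3*√3 + 13*I)) ≈ 1.8771e+5 + 375.21*I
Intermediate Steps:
b = I*√3 (b = √(-2 - 1) = √(-3) = I*√3 ≈ 1.732*I)
G(y, q) = 3*y + I*√3 (G(y, q) = y*3 + I*√3 = 3*y + I*√3)
H(M) = -21/(-9 + I*√3) (H(M) = -21/(3*(-3) + I*√3) = -21/(-9 + I*√3))
(H(k) + 431)² = ((9/4 + I*√3/4) + 431)² = (1733/4 + I*√3/4)²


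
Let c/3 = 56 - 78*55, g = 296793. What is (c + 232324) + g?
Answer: 516415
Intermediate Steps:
c = -12702 (c = 3*(56 - 78*55) = 3*(56 - 4290) = 3*(-4234) = -12702)
(c + 232324) + g = (-12702 + 232324) + 296793 = 219622 + 296793 = 516415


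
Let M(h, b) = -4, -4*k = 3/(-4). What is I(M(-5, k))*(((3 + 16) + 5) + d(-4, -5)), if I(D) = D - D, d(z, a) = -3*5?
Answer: 0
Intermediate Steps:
k = 3/16 (k = -3/(4*(-4)) = -3*(-1)/(4*4) = -¼*(-¾) = 3/16 ≈ 0.18750)
d(z, a) = -15
I(D) = 0
I(M(-5, k))*(((3 + 16) + 5) + d(-4, -5)) = 0*(((3 + 16) + 5) - 15) = 0*((19 + 5) - 15) = 0*(24 - 15) = 0*9 = 0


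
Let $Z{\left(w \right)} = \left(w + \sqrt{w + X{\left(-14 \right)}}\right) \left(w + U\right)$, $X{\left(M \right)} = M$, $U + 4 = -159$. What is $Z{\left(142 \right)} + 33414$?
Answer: $30432 - 168 \sqrt{2} \approx 30194.0$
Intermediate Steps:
$U = -163$ ($U = -4 - 159 = -163$)
$Z{\left(w \right)} = \left(-163 + w\right) \left(w + \sqrt{-14 + w}\right)$ ($Z{\left(w \right)} = \left(w + \sqrt{w - 14}\right) \left(w - 163\right) = \left(w + \sqrt{-14 + w}\right) \left(-163 + w\right) = \left(-163 + w\right) \left(w + \sqrt{-14 + w}\right)$)
$Z{\left(142 \right)} + 33414 = \left(142^{2} - 23146 - 163 \sqrt{-14 + 142} + 142 \sqrt{-14 + 142}\right) + 33414 = \left(20164 - 23146 - 163 \sqrt{128} + 142 \sqrt{128}\right) + 33414 = \left(20164 - 23146 - 163 \cdot 8 \sqrt{2} + 142 \cdot 8 \sqrt{2}\right) + 33414 = \left(20164 - 23146 - 1304 \sqrt{2} + 1136 \sqrt{2}\right) + 33414 = \left(-2982 - 168 \sqrt{2}\right) + 33414 = 30432 - 168 \sqrt{2}$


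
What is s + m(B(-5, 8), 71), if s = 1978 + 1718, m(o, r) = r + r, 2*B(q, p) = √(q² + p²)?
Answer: 3838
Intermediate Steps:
B(q, p) = √(p² + q²)/2 (B(q, p) = √(q² + p²)/2 = √(p² + q²)/2)
m(o, r) = 2*r
s = 3696
s + m(B(-5, 8), 71) = 3696 + 2*71 = 3696 + 142 = 3838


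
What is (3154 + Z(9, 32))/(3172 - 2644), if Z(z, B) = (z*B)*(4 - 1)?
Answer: 2009/264 ≈ 7.6098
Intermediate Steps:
Z(z, B) = 3*B*z (Z(z, B) = (B*z)*3 = 3*B*z)
(3154 + Z(9, 32))/(3172 - 2644) = (3154 + 3*32*9)/(3172 - 2644) = (3154 + 864)/528 = 4018*(1/528) = 2009/264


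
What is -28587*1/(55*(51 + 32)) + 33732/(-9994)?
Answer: -219842529/22811305 ≈ -9.6374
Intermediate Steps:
-28587*1/(55*(51 + 32)) + 33732/(-9994) = -28587/(83*55) + 33732*(-1/9994) = -28587/4565 - 16866/4997 = -219842529/22811305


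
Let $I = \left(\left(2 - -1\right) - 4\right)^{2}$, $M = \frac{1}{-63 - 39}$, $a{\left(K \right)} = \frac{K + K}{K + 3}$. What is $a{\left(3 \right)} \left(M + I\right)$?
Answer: $\frac{101}{102} \approx 0.9902$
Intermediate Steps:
$a{\left(K \right)} = \frac{2 K}{3 + K}$
$M = - \frac{1}{102}$ ($M = \frac{1}{-102} = - \frac{1}{102} \approx -0.0098039$)
$I = 1$ ($I = \left(\left(2 + 1\right) - 4\right)^{2} = \left(3 - 4\right)^{2} = \left(-1\right)^{2} = 1$)
$a{\left(3 \right)} \left(M + I\right) = 2 \cdot 3 \frac{1}{3 + 3} \left(- \frac{1}{102} + 1\right) = 2 \cdot 3 \cdot \frac{1}{6} \cdot \frac{101}{102} = 1 \cdot \frac{101}{102} = \frac{101}{102}$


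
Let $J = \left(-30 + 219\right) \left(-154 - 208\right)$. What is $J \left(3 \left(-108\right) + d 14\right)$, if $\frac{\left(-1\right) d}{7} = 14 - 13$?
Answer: $28872396$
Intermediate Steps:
$d = -7$ ($d = - 7 \left(14 - 13\right) = \left(-7\right) 1 = -7$)
$J = -68418$ ($J = 189 \left(-362\right) = -68418$)
$J \left(3 \left(-108\right) + d 14\right) = - 68418 \left(3 \left(-108\right) - 98\right) = - 68418 \left(-324 - 98\right) = \left(-68418\right) \left(-422\right) = 28872396$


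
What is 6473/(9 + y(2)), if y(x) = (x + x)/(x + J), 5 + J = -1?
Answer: 6473/8 ≈ 809.13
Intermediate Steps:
J = -6 (J = -5 - 1 = -6)
y(x) = 2*x/(-6 + x) (y(x) = (x + x)/(x - 6) = (2*x)/(-6 + x) = 2*x/(-6 + x))
6473/(9 + y(2)) = 6473/(9 + 2*2/(-6 + 2)) = 6473/(9 + 2*2/(-4)) = 6473/(9 + 2*2*(-¼)) = 6473/(9 - 1) = 6473/8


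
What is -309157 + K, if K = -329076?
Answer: -638233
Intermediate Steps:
-309157 + K = -309157 - 329076 = -638233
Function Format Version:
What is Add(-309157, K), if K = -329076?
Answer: -638233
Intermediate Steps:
Add(-309157, K) = Add(-309157, -329076) = -638233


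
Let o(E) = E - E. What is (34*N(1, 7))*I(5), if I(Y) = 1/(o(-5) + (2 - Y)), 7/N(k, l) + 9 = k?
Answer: 119/12 ≈ 9.9167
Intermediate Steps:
N(k, l) = 7/(-9 + k)
o(E) = 0
I(Y) = 1/(2 - Y) (I(Y) = 1/(0 + (2 - Y)) = 1/(2 - Y))
(34*N(1, 7))*I(5) = (34*(7/(-9 + 1)))/(2 - 1*5) = (34*(7/(-8)))/(2 - 5) = (34*(7*(-⅛)))/(-3) = (34*(-7/8))*(-⅓) = -119/4*(-⅓) = 119/12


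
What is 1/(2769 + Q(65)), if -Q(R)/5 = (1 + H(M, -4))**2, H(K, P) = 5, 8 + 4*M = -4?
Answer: 1/2589 ≈ 0.00038625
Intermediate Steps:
M = -3 (M = -2 + (1/4)*(-4) = -2 - 1 = -3)
Q(R) = -180 (Q(R) = -5*(1 + 5)**2 = -5*6**2 = -5*36 = -180)
1/(2769 + Q(65)) = 1/(2769 - 180) = 1/2589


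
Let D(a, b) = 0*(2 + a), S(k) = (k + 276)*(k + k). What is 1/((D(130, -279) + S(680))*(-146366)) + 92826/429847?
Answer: 1605883205601883/7436322563669120 ≈ 0.21595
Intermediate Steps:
S(k) = 2*k*(276 + k) (S(k) = (276 + k)*(2*k) = 2*k*(276 + k))
D(a, b) = 0
1/((D(130, -279) + S(680))*(-146366)) + 92826/429847 = 1/((0 + 2*680*(276 + 680))*(-146366)) + 92826/429847 = -1/146366/(0 + 2*680*956) + 92826*(1/429847) = -1/146366/(0 + 1300160) + 92826/429847 = -1/146366/1300160 + 92826/429847 = (1/1300160)*(-1/146366) + 92826/429847 = -1/190299218560 + 92826/429847 = 1605883205601883/7436322563669120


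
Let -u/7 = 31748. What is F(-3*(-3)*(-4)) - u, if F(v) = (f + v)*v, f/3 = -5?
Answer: 224072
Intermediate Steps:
f = -15 (f = 3*(-5) = -15)
F(v) = v*(-15 + v) (F(v) = (-15 + v)*v = v*(-15 + v))
u = -222236 (u = -7*31748 = -222236)
F(-3*(-3)*(-4)) - u = (-3*(-3)*(-4))*(-15 - 3*(-3)*(-4)) - 1*(-222236) = (9*(-4))*(-15 + 9*(-4)) + 222236 = -36*(-15 - 36) + 222236 = -36*(-51) + 222236 = 1836 + 222236 = 224072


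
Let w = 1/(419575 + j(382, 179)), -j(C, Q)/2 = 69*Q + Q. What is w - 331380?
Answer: -130734380699/394515 ≈ -3.3138e+5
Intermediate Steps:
j(C, Q) = -140*Q (j(C, Q) = -2*(69*Q + Q) = -140*Q)
w = 1/394515 (w = 1/(419575 - 140*179) = 1/(419575 - 25060) = 1/394515 ≈ 2.5348e-6)
w - 331380 = 1/394515 - 331380 = -130734380699/394515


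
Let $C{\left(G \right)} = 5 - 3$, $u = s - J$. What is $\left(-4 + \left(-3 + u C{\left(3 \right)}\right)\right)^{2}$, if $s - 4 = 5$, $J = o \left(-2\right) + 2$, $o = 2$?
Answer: $225$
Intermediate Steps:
$J = -2$ ($J = 2 \left(-2\right) + 2 = -4 + 2 = -2$)
$s = 9$ ($s = 4 + 5 = 9$)
$u = 11$ ($u = 9 - -2 = 9 + 2 = 11$)
$C{\left(G \right)} = 2$
$\left(-4 + \left(-3 + u C{\left(3 \right)}\right)\right)^{2} = \left(-4 + \left(-3 + 11 \cdot 2\right)\right)^{2} = \left(-4 + \left(-3 + 22\right)\right)^{2} = \left(-4 + 19\right)^{2} = 15^{2} = 225$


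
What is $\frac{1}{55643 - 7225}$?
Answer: $\frac{1}{48418} \approx 2.0653 \cdot 10^{-5}$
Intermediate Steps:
$\frac{1}{55643 - 7225} = \frac{1}{48418}$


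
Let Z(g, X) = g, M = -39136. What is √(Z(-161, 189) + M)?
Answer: I*√39297 ≈ 198.23*I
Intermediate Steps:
√(Z(-161, 189) + M) = √(-161 - 39136) = √(-39297) = I*√39297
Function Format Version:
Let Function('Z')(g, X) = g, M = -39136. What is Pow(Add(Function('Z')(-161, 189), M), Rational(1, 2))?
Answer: Mul(I, Pow(39297, Rational(1, 2))) ≈ Mul(198.23, I)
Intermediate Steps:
Pow(Add(Function('Z')(-161, 189), M), Rational(1, 2)) = Pow(Add(-161, -39136), Rational(1, 2)) = Pow(-39297, Rational(1, 2)) = Mul(I, Pow(39297, Rational(1, 2)))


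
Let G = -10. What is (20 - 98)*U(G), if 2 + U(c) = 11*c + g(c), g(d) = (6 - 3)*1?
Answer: 8502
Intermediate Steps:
g(d) = 3 (g(d) = 3*1 = 3)
U(c) = 1 + 11*c (U(c) = -2 + (11*c + 3) = -2 + (3 + 11*c) = 1 + 11*c)
(20 - 98)*U(G) = (20 - 98)*(1 + 11*(-10)) = -78*(1 - 110) = -78*(-109) = 8502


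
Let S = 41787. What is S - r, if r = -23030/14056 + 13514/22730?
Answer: 476820803417/11410460 ≈ 41788.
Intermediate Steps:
r = -11911397/11410460 (r = -23030*1/14056 + 13514*(1/22730) = -1645/1004 + 6757/11365 = -11911397/11410460 ≈ -1.0439)
S - r = 41787 - 1*(-11911397/11410460) = 41787 + 11911397/11410460 = 476820803417/11410460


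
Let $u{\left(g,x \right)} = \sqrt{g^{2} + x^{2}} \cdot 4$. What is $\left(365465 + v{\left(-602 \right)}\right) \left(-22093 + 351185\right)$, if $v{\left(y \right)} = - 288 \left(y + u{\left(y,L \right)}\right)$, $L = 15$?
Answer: $177328262372 - 379113984 \sqrt{362629} \approx -5.0969 \cdot 10^{10}$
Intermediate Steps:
$u{\left(g,x \right)} = 4 \sqrt{g^{2} + x^{2}}$
$v{\left(y \right)} = - 1152 \sqrt{225 + y^{2}} - 288 y$ ($v{\left(y \right)} = - 288 \left(y + 4 \sqrt{y^{2} + 15^{2}}\right) = - 288 \left(y + 4 \sqrt{y^{2} + 225}\right) = - 288 \left(y + 4 \sqrt{225 + y^{2}}\right) = - 1152 \sqrt{225 + y^{2}} - 288 y$)
$\left(365465 + v{\left(-602 \right)}\right) \left(-22093 + 351185\right) = \left(365465 - \left(-173376 + 1152 \sqrt{225 + \left(-602\right)^{2}}\right)\right) \left(-22093 + 351185\right) = \left(365465 + \left(- 1152 \sqrt{225 + 362404} + 173376\right)\right) 329092 = \left(365465 + \left(- 1152 \sqrt{362629} + 173376\right)\right) 329092 = \left(365465 + \left(173376 - 1152 \sqrt{362629}\right)\right) 329092 = \left(538841 - 1152 \sqrt{362629}\right) 329092 = 177328262372 - 379113984 \sqrt{362629}$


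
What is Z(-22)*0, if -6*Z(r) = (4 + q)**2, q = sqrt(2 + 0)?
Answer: 0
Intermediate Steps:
q = sqrt(2) ≈ 1.4142
Z(r) = -(4 + sqrt(2))**2/6
Z(-22)*0 = -(4 + sqrt(2))**2/6*0 = 0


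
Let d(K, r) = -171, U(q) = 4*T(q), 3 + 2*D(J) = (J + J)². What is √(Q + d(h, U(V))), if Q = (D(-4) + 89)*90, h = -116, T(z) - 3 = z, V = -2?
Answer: 42*√6 ≈ 102.88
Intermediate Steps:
T(z) = 3 + z
D(J) = -3/2 + 2*J² (D(J) = -3/2 + (J + J)²/2 = -3/2 + (2*J)²/2 = -3/2 + (4*J²)/2 = -3/2 + 2*J²)
U(q) = 12 + 4*q (U(q) = 4*(3 + q) = 12 + 4*q)
Q = 10755 (Q = ((-3/2 + 2*(-4)²) + 89)*90 = ((-3/2 + 2*16) + 89)*90 = ((-3/2 + 32) + 89)*90 = (61/2 + 89)*90 = (239/2)*90 = 10755)
√(Q + d(h, U(V))) = √(10755 - 171) = √10584 = 42*√6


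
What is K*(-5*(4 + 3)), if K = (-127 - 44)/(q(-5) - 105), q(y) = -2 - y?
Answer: -1995/34 ≈ -58.676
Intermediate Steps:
K = 57/34 (K = (-127 - 44)/((-2 - 1*(-5)) - 105) = -171/((-2 + 5) - 105) = -171/(3 - 105) = -171/(-102) = -171*(-1/102) = 57/34 ≈ 1.6765)
K*(-5*(4 + 3)) = 57*(-5*(4 + 3))/34 = 57*(-5*7)/34 = (57/34)*(-35) = -1995/34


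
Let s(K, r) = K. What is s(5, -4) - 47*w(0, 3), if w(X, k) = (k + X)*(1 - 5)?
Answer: 569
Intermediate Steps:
w(X, k) = -4*X - 4*k (w(X, k) = (X + k)*(-4) = -4*X - 4*k)
s(5, -4) - 47*w(0, 3) = 5 - 47*(-4*0 - 4*3) = 5 - 47*(0 - 12) = 5 - 47*(-12) = 5 + 564 = 569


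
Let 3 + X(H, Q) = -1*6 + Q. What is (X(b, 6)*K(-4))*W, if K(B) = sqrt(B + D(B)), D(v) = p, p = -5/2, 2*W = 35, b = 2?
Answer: -105*I*sqrt(26)/4 ≈ -133.85*I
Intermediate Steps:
W = 35/2 (W = (1/2)*35 = 35/2 ≈ 17.500)
p = -5/2 (p = -5*1/2 = -5/2 ≈ -2.5000)
D(v) = -5/2
K(B) = sqrt(-5/2 + B) (K(B) = sqrt(B - 5/2) = sqrt(-5/2 + B))
X(H, Q) = -9 + Q (X(H, Q) = -3 + (-1*6 + Q) = -3 + (-6 + Q) = -9 + Q)
(X(b, 6)*K(-4))*W = ((-9 + 6)*(sqrt(-10 + 4*(-4))/2))*(35/2) = -3*sqrt(-10 - 16)/2*(35/2) = -3*sqrt(-26)/2*(35/2) = -3*I*sqrt(26)/2*(35/2) = -105*I*sqrt(26)/4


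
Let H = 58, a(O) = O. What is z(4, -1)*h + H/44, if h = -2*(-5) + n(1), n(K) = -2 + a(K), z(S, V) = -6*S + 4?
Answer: -3931/22 ≈ -178.68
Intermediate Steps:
z(S, V) = 4 - 6*S
n(K) = -2 + K
h = 9 (h = -2*(-5) + (-2 + 1) = 10 - 1 = 9)
z(4, -1)*h + H/44 = (4 - 6*4)*9 + 58/44 = (4 - 24)*9 + 58*(1/44) = -20*9 + 29/22 = -180 + 29/22 = -3931/22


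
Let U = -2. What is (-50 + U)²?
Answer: 2704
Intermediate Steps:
(-50 + U)² = (-50 - 2)² = (-52)² = 2704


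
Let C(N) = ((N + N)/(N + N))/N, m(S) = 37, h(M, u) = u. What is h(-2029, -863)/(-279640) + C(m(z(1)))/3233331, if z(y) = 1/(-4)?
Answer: 103243771801/33454241191080 ≈ 0.0030861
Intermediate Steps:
z(y) = -¼
C(N) = 1/N (C(N) = ((2*N)/((2*N)))/N = ((2*N)*(1/(2*N)))/N = 1/N)
h(-2029, -863)/(-279640) + C(m(z(1)))/3233331 = -863/(-279640) + 1/(37*3233331) = -863*(-1/279640) + (1/37)*(1/3233331) = 863/279640 + 1/119633247 = 103243771801/33454241191080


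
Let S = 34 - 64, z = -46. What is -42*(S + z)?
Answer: 3192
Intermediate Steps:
S = -30
-42*(S + z) = -42*(-30 - 46) = -42*(-76) = 3192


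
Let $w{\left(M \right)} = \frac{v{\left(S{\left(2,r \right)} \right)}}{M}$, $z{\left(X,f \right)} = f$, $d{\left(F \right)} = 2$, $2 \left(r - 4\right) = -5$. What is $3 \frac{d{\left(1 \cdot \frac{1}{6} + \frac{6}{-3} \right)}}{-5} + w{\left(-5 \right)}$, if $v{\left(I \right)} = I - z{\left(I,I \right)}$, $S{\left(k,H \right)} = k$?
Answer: $- \frac{6}{5} \approx -1.2$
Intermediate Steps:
$r = \frac{3}{2}$ ($r = 4 + \frac{1}{2} \left(-5\right) = 4 - \frac{5}{2} = \frac{3}{2} \approx 1.5$)
$v{\left(I \right)} = 0$ ($v{\left(I \right)} = I - I = 0$)
$w{\left(M \right)} = 0$ ($w{\left(M \right)} = \frac{0}{M} = 0$)
$3 \frac{d{\left(1 \cdot \frac{1}{6} + \frac{6}{-3} \right)}}{-5} + w{\left(-5 \right)} = 3 \frac{2}{-5} + 0 = 3 \cdot 2 \left(- \frac{1}{5}\right) + 0 = 3 \left(- \frac{2}{5}\right) + 0 = - \frac{6}{5} + 0 = - \frac{6}{5}$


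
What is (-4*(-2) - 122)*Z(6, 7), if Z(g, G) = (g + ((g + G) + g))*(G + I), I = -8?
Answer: 2850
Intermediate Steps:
Z(g, G) = (-8 + G)*(G + 3*g) (Z(g, G) = (g + ((g + G) + g))*(G - 8) = (g + ((G + g) + g))*(-8 + G) = (g + (G + 2*g))*(-8 + G) = (G + 3*g)*(-8 + G) = (-8 + G)*(G + 3*g))
(-4*(-2) - 122)*Z(6, 7) = (-4*(-2) - 122)*(7**2 - 24*6 - 8*7 + 3*7*6) = (8 - 122)*(49 - 144 - 56 + 126) = -114*(-25) = 2850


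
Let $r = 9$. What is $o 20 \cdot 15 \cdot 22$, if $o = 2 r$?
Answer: $118800$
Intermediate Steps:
$o = 18$ ($o = 2 \cdot 9 = 18$)
$o 20 \cdot 15 \cdot 22 = 18 \cdot 20 \cdot 15 \cdot 22 = 18 \cdot 300 \cdot 22 = 18 \cdot 6600 = 118800$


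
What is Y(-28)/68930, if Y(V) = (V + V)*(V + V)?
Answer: 1568/34465 ≈ 0.045495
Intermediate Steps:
Y(V) = 4*V**2 (Y(V) = (2*V)*(2*V) = 4*V**2)
Y(-28)/68930 = (4*(-28)**2)/68930 = (4*784)*(1/68930) = 3136*(1/68930) = 1568/34465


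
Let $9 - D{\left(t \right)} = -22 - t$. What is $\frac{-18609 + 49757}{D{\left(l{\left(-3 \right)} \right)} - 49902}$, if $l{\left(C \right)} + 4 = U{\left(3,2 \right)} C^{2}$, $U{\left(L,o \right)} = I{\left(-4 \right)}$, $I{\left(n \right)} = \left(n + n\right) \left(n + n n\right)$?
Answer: $- \frac{2396}{3903} \approx -0.61389$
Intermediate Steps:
$I{\left(n \right)} = 2 n \left(n + n^{2}\right)$
$U{\left(L,o \right)} = -96$ ($U{\left(L,o \right)} = 2 \left(-4\right)^{2} \left(1 - 4\right) = 2 \cdot 16 \left(-3\right) = -96$)
$l{\left(C \right)} = -4 - 96 C^{2}$
$D{\left(t \right)} = 31 + t$ ($D{\left(t \right)} = 9 - \left(-22 - t\right) = 9 + \left(22 + t\right) = 31 + t$)
$\frac{-18609 + 49757}{D{\left(l{\left(-3 \right)} \right)} - 49902} = \frac{-18609 + 49757}{\left(31 - \left(4 + 96 \left(-3\right)^{2}\right)\right) - 49902} = \frac{31148}{\left(31 - 868\right) - 49902} = \frac{31148}{-837 - 49902} = \frac{31148}{-50739} = 31148 \left(- \frac{1}{50739}\right) = - \frac{2396}{3903}$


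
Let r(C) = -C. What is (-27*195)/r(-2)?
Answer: -5265/2 ≈ -2632.5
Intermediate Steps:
(-27*195)/r(-2) = (-27*195)/((-1*(-2))) = -5265/2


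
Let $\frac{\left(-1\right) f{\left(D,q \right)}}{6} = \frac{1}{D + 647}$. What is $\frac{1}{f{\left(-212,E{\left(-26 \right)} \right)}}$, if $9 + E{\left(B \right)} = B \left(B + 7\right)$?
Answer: $- \frac{145}{2} \approx -72.5$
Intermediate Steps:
$E{\left(B \right)} = -9 + B \left(7 + B\right)$ ($E{\left(B \right)} = -9 + B \left(B + 7\right) = -9 + B \left(7 + B\right)$)
$f{\left(D,q \right)} = - \frac{6}{647 + D}$ ($f{\left(D,q \right)} = - \frac{6}{D + 647} = - \frac{6}{647 + D}$)
$\frac{1}{f{\left(-212,E{\left(-26 \right)} \right)}} = \frac{1}{\left(-6\right) \frac{1}{647 - 212}} = \frac{1}{\left(-6\right) \frac{1}{435}} = \frac{1}{- \frac{2}{145}} = - \frac{145}{2}$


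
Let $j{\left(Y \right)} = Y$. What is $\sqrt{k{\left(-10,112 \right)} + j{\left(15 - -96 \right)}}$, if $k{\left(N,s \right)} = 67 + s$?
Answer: $\sqrt{290} \approx 17.029$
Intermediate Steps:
$\sqrt{k{\left(-10,112 \right)} + j{\left(15 - -96 \right)}} = \sqrt{\left(67 + 112\right) + \left(15 - -96\right)} = \sqrt{179 + \left(15 + 96\right)} = \sqrt{179 + 111} = \sqrt{290}$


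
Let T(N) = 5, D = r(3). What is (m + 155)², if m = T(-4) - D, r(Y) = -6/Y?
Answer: 26244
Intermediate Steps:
D = -2 (D = -6/3 = -6*⅓ = -2)
m = 7 (m = 5 - 1*(-2) = 5 + 2 = 7)
(m + 155)² = (7 + 155)² = 162² = 26244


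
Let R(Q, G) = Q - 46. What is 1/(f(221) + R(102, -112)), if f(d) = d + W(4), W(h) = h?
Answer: 1/281 ≈ 0.0035587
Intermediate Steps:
R(Q, G) = -46 + Q
f(d) = 4 + d (f(d) = d + 4 = 4 + d)
1/(f(221) + R(102, -112)) = 1/((4 + 221) + (-46 + 102)) = 1/(225 + 56) = 1/281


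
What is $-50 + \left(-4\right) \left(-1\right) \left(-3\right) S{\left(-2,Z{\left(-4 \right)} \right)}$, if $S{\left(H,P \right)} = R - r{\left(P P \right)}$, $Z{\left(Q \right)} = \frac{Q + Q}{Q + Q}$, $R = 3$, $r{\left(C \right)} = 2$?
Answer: $-62$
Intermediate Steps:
$Z{\left(Q \right)} = 1$ ($Z{\left(Q \right)} = \frac{2 Q}{2 Q} = 2 Q \frac{1}{2 Q} = 1$)
$S{\left(H,P \right)} = 1$ ($S{\left(H,P \right)} = 3 - 2 = 1$)
$-50 + \left(-4\right) \left(-1\right) \left(-3\right) S{\left(-2,Z{\left(-4 \right)} \right)} = -50 + \left(-4\right) \left(-1\right) \left(-3\right) 1 = -50 + 4 \left(-3\right) 1 = -50 - 12 = -62$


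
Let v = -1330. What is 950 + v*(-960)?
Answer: 1277750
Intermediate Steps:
950 + v*(-960) = 950 - 1330*(-960) = 950 + 1276800 = 1277750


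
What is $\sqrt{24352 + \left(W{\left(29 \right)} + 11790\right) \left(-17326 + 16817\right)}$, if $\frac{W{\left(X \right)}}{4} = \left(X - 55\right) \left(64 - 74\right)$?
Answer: $3 i \sqrt{722902} \approx 2550.7 i$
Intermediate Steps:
$W{\left(X \right)} = 2200 - 40 X$ ($W{\left(X \right)} = 4 \left(X - 55\right) \left(64 - 74\right) = 4 \left(-55 + X\right) \left(-10\right) = 4 \left(550 - 10 X\right) = 2200 - 40 X$)
$\sqrt{24352 + \left(W{\left(29 \right)} + 11790\right) \left(-17326 + 16817\right)} = \sqrt{24352 + \left(\left(2200 - 1160\right) + 11790\right) \left(-17326 + 16817\right)} = \sqrt{24352 + \left(\left(2200 - 1160\right) + 11790\right) \left(-509\right)} = \sqrt{24352 + \left(1040 + 11790\right) \left(-509\right)} = \sqrt{24352 + 12830 \left(-509\right)} = \sqrt{24352 - 6530470} = \sqrt{-6506118} = 3 i \sqrt{722902}$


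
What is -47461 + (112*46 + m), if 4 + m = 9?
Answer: -42304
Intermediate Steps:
m = 5 (m = -4 + 9 = 5)
-47461 + (112*46 + m) = -47461 + (112*46 + 5) = -47461 + (5152 + 5) = -47461 + 5157 = -42304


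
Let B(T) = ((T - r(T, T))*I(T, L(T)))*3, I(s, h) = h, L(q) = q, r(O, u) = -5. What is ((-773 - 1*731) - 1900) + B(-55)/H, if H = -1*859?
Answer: -2932286/859 ≈ -3413.6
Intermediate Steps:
H = -859
B(T) = 3*T*(5 + T) (B(T) = ((T - 1*(-5))*T)*3 = ((T + 5)*T)*3 = ((5 + T)*T)*3 = (T*(5 + T))*3 = 3*T*(5 + T))
((-773 - 1*731) - 1900) + B(-55)/H = ((-773 - 1*731) - 1900) + (3*(-55)*(5 - 55))/(-859) = ((-773 - 731) - 1900) + (3*(-55)*(-50))*(-1/859) = (-1504 - 1900) + 8250*(-1/859) = -3404 - 8250/859 = -2932286/859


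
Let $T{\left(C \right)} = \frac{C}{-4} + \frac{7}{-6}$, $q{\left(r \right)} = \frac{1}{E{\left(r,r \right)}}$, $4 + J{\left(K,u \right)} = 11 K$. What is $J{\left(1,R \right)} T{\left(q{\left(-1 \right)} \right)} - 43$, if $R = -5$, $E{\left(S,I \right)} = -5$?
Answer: $- \frac{3049}{60} \approx -50.817$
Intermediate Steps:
$J{\left(K,u \right)} = -4 + 11 K$
$q{\left(r \right)} = - \frac{1}{5}$ ($q{\left(r \right)} = \frac{1}{-5} = - \frac{1}{5}$)
$T{\left(C \right)} = - \frac{7}{6} - \frac{C}{4}$ ($T{\left(C \right)} = C \left(- \frac{1}{4}\right) + 7 \left(- \frac{1}{6}\right) = - \frac{C}{4} - \frac{7}{6} = - \frac{7}{6} - \frac{C}{4}$)
$J{\left(1,R \right)} T{\left(q{\left(-1 \right)} \right)} - 43 = \left(-4 + 11 \cdot 1\right) \left(- \frac{7}{6} - - \frac{1}{20}\right) - 43 = \left(-4 + 11\right) \left(- \frac{7}{6} + \frac{1}{20}\right) - 43 = 7 \left(- \frac{67}{60}\right) - 43 = - \frac{469}{60} - 43 = - \frac{3049}{60}$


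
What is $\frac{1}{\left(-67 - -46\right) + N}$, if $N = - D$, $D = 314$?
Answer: $- \frac{1}{335} \approx -0.0029851$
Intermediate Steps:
$N = -314$ ($N = \left(-1\right) 314 = -314$)
$\frac{1}{\left(-67 - -46\right) + N} = \frac{1}{\left(-67 - -46\right) - 314} = \frac{1}{\left(-67 + 46\right) - 314} = \frac{1}{-21 - 314} = \frac{1}{-335} = - \frac{1}{335}$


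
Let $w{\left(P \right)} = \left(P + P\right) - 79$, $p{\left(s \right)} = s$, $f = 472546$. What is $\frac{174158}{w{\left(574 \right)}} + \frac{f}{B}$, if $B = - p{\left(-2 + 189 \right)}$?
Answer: $- \frac{472584128}{199903} \approx -2364.1$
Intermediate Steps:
$w{\left(P \right)} = -79 + 2 P$ ($w{\left(P \right)} = 2 P - 79 = -79 + 2 P$)
$B = -187$ ($B = - (-2 + 189) = \left(-1\right) 187 = -187$)
$\frac{174158}{w{\left(574 \right)}} + \frac{f}{B} = \frac{174158}{-79 + 2 \cdot 574} + \frac{472546}{-187} = \frac{174158}{-79 + 1148} + 472546 \left(- \frac{1}{187}\right) = \frac{174158}{1069} - \frac{472546}{187} = - \frac{472584128}{199903}$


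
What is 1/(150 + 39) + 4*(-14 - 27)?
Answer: -30995/189 ≈ -163.99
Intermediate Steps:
1/(150 + 39) + 4*(-14 - 27) = 1/189 + 4*(-41) = 1/189 - 164 = -30995/189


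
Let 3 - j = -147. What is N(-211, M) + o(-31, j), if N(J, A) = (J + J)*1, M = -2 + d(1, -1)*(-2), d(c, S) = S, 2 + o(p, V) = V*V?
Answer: 22076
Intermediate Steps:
j = 150 (j = 3 - 1*(-147) = 3 + 147 = 150)
o(p, V) = -2 + V² (o(p, V) = -2 + V*V = -2 + V²)
M = 0 (M = -2 - 1*(-2) = -2 + 2 = 0)
N(J, A) = 2*J (N(J, A) = (2*J)*1 = 2*J)
N(-211, M) + o(-31, j) = 2*(-211) + (-2 + 150²) = -422 + (-2 + 22500) = -422 + 22498 = 22076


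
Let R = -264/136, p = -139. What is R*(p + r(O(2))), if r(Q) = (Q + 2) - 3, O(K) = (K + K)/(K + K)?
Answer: 4587/17 ≈ 269.82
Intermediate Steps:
O(K) = 1 (O(K) = (2*K)/((2*K)) = (2*K)*(1/(2*K)) = 1)
r(Q) = -1 + Q (r(Q) = (2 + Q) - 3 = -1 + Q)
R = -33/17 (R = -264*1/136 = -33/17 ≈ -1.9412)
R*(p + r(O(2))) = -33*(-139 + (-1 + 1))/17 = -33*(-139 + 0)/17 = -33/17*(-139) = 4587/17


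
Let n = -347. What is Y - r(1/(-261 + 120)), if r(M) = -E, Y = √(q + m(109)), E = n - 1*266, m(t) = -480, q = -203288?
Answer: -613 + 2*I*√50942 ≈ -613.0 + 451.41*I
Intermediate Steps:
E = -613 (E = -347 - 1*266 = -347 - 266 = -613)
Y = 2*I*√50942 (Y = √(-203288 - 480) = √(-203768) = 2*I*√50942 ≈ 451.41*I)
r(M) = 613 (r(M) = -1*(-613) = 613)
Y - r(1/(-261 + 120)) = 2*I*√50942 - 1*613 = 2*I*√50942 - 613 = -613 + 2*I*√50942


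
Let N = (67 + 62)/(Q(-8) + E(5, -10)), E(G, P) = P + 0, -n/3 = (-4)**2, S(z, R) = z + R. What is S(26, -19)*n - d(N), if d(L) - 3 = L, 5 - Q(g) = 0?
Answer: -1566/5 ≈ -313.20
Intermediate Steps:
S(z, R) = R + z
Q(g) = 5 (Q(g) = 5 - 1*0 = 5 + 0 = 5)
n = -48 (n = -3*(-4)**2 = -3*16 = -48)
E(G, P) = P
N = -129/5 (N = (67 + 62)/(5 - 10) = 129/(-5) = 129*(-1/5) = -129/5 ≈ -25.800)
d(L) = 3 + L
S(26, -19)*n - d(N) = (-19 + 26)*(-48) - (3 - 129/5) = 7*(-48) - 1*(-114/5) = -336 + 114/5 = -1566/5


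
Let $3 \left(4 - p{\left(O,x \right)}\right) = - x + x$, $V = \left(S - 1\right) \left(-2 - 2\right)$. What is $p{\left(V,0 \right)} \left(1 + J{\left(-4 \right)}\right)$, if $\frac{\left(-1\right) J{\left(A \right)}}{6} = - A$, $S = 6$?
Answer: $-92$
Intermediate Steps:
$J{\left(A \right)} = 6 A$ ($J{\left(A \right)} = - 6 \left(- A\right) = 6 A$)
$V = -20$ ($V = \left(6 - 1\right) \left(-2 - 2\right) = 5 \left(-4\right) = -20$)
$p{\left(O,x \right)} = 4$ ($p{\left(O,x \right)} = 4 - \frac{- x + x}{3} = 4 - 0 = 4 + 0 = 4$)
$p{\left(V,0 \right)} \left(1 + J{\left(-4 \right)}\right) = 4 \left(1 + 6 \left(-4\right)\right) = 4 \left(1 - 24\right) = 4 \left(-23\right) = -92$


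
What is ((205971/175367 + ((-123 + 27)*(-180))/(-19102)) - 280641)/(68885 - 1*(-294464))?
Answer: -470053638970956/608584219416733 ≈ -0.77237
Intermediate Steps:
((205971/175367 + ((-123 + 27)*(-180))/(-19102)) - 280641)/(68885 - 1*(-294464)) = ((205971*(1/175367) - 96*(-180)*(-1/19102)) - 280641)/(68885 + 294464) = ((205971/175367 + 17280*(-1/19102)) - 280641)/363349 = ((205971/175367 - 8640/9551) - 280641)*(1/363349) = (452058141/1674930217 - 280641)*(1/363349) = -470053638970956/1674930217*1/363349 = -470053638970956/608584219416733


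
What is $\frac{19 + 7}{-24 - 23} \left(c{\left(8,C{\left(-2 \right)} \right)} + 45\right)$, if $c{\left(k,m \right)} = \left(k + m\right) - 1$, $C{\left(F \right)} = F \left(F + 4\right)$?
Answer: $- \frac{1248}{47} \approx -26.553$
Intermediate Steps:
$C{\left(F \right)} = F \left(4 + F\right)$
$c{\left(k,m \right)} = -1 + k + m$
$\frac{19 + 7}{-24 - 23} \left(c{\left(8,C{\left(-2 \right)} \right)} + 45\right) = \frac{19 + 7}{-24 - 23} \left(\left(-1 + 8 - 2 \left(4 - 2\right)\right) + 45\right) = \frac{26}{-47} \left(\left(-1 + 8 - 4\right) + 45\right) = 26 \left(- \frac{1}{47}\right) \left(\left(-1 + 8 - 4\right) + 45\right) = - \frac{26 \left(3 + 45\right)}{47} = \left(- \frac{26}{47}\right) 48 = - \frac{1248}{47}$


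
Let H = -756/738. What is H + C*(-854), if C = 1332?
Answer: -46638690/41 ≈ -1.1375e+6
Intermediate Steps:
H = -42/41 (H = -756*1/738 = -42/41 ≈ -1.0244)
H + C*(-854) = -42/41 + 1332*(-854) = -42/41 - 1137528 = -46638690/41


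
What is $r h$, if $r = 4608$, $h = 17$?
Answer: $78336$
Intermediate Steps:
$r h = 4608 \cdot 17 = 78336$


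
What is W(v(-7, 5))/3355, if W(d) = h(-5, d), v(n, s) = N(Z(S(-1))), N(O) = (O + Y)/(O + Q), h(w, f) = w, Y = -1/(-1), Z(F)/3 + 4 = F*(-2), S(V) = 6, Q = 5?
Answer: -1/671 ≈ -0.0014903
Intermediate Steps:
Z(F) = -12 - 6*F (Z(F) = -12 + 3*(F*(-2)) = -12 + 3*(-2*F) = -12 - 6*F)
Y = 1 (Y = -1*(-1) = 1)
N(O) = (1 + O)/(5 + O) (N(O) = (O + 1)/(O + 5) = (1 + O)/(5 + O))
v(n, s) = 47/43 (v(n, s) = (1 + (-12 - 6*6))/(5 + (-12 - 6*6)) = (1 + (-12 - 36))/(5 + (-12 - 36)) = (1 - 48)/(5 - 48) = -47/(-43) = -1/43*(-47) = 47/43)
W(d) = -5
W(v(-7, 5))/3355 = -5/3355 = -5*1/3355 = -1/671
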